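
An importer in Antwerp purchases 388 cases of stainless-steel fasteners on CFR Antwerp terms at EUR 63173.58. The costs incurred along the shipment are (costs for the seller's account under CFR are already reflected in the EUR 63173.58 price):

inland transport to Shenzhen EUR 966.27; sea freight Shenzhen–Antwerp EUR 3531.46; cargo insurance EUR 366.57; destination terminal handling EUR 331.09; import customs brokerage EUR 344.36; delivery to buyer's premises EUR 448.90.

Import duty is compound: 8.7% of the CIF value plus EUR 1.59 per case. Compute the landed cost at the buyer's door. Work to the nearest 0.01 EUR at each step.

Total landed cost: EUR 70809.41

CFR: the seller pays costs through ocean freight to the destination port, but not insurance.
Already in the invoice (seller's account under CFR): inland to port, freight — exclude.
CIF value = CFR price + insurance = 63173.58 + 366.57 = 63540.15
Ad valorem component: 63540.15 × 8.7% = 5527.99
Specific component: 388 × 1.59 = 616.92
Import duty = 5527.99 + 616.92 = 6144.91
Buyer bears: insurance 366.57 + destination terminal 331.09 + brokerage 344.36 + delivery 448.90 + duty 6144.91 = 7635.83
Landed cost = invoice 63173.58 + 7635.83 = 70809.41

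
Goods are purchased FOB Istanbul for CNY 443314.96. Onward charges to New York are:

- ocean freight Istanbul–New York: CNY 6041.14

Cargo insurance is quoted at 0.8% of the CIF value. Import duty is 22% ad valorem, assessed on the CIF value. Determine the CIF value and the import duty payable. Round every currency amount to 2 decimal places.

Let C be the CIF value. C = FOB price + freight + 0.8% × C
C − 0.8% × C = 443314.96 + 6041.14
0.992 × C = 449356.10
C = 449356.10 / 0.992 = 452979.94
Insurance premium = 0.8% × 452979.94 = 3623.84
Import duty = 452979.94 × 22% = 99655.59

CIF value: CNY 452979.94; import duty: CNY 99655.59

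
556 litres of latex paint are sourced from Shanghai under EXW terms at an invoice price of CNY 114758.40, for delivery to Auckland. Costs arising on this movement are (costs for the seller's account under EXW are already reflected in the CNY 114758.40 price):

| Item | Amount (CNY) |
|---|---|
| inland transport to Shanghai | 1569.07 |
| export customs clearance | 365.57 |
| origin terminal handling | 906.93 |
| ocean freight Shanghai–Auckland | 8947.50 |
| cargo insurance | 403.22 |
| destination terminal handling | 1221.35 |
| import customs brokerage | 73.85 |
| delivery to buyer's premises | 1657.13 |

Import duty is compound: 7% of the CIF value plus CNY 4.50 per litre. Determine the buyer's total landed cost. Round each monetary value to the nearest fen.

Total landed cost: CNY 141291.57

EXW: the seller makes goods available at their premises; the buyer bears all onward costs.
CIF value = EXW price + inland to port + export clearance + origin terminal + freight + insurance = 114758.40 + 1569.07 + 365.57 + 906.93 + 8947.50 + 403.22 = 126950.69
Ad valorem component: 126950.69 × 7% = 8886.55
Specific component: 556 × 4.50 = 2502.00
Import duty = 8886.55 + 2502.00 = 11388.55
Buyer bears: inland to port 1569.07 + export clearance 365.57 + origin terminal 906.93 + freight 8947.50 + insurance 403.22 + destination terminal 1221.35 + brokerage 73.85 + delivery 1657.13 + duty 11388.55 = 26533.17
Landed cost = invoice 114758.40 + 26533.17 = 141291.57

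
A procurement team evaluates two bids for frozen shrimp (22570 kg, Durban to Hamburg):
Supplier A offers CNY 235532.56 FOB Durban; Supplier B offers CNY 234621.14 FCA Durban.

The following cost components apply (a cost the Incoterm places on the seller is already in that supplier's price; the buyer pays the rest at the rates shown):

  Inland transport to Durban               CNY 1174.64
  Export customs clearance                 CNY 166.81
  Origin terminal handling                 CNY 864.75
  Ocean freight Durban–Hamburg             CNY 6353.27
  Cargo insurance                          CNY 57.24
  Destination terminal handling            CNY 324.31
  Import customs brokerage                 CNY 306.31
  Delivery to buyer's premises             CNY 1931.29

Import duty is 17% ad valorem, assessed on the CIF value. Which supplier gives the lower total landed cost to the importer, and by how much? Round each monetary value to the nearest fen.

Supplier A (FOB):
CIF value = FOB price + freight + insurance = 235532.56 + 6353.27 + 57.24 = 241943.07
Import duty = 241943.07 × 17% = 41130.32
Buyer bears (A): 6353.27 + 57.24 + 324.31 + 306.31 + 1931.29 = 8972.42
Landed cost (A) = invoice 235532.56 + 8972.42 + duty 41130.32 = 285635.30
Supplier B (FCA):
CIF value = FCA price + origin terminal + freight + insurance = 234621.14 + 864.75 + 6353.27 + 57.24 = 241896.40
Import duty = 241896.40 × 17% = 41122.39
Buyer bears (B): 864.75 + 6353.27 + 57.24 + 324.31 + 306.31 + 1931.29 = 9837.17
Landed cost (B) = invoice 234621.14 + 9837.17 + duty 41122.39 = 285580.70
Difference = |285635.30 − 285580.70| = 54.60

Supplier B is cheaper by CNY 54.60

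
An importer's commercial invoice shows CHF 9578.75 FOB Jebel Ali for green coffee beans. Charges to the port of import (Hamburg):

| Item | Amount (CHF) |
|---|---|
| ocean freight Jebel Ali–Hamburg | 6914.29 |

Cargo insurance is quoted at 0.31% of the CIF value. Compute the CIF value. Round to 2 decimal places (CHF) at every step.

CIF value: CHF 16544.33

Let C be the CIF value. C = FOB price + freight + 0.31% × C
C − 0.31% × C = 9578.75 + 6914.29
0.9969 × C = 16493.04
C = 16493.04 / 0.9969 = 16544.33
Insurance premium = 0.31% × 16544.33 = 51.29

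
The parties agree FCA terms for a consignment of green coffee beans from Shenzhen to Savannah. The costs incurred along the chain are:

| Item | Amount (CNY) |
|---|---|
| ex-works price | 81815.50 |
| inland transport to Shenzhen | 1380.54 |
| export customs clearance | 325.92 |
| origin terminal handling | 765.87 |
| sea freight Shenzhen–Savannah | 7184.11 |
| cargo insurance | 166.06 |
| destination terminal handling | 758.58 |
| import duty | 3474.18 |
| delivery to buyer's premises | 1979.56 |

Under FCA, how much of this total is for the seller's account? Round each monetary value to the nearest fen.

FCA: the seller delivers export-cleared goods to the carrier; the buyer bears costs from that point.
Seller's account: goods 81815.50 + inland to port 1380.54 + export clearance 325.92 = 83521.96
Buyer's account: origin terminal 765.87 + freight 7184.11 + insurance 166.06 + destination terminal 758.58 + duty 3474.18 + delivery 1979.56 = 14328.36

Seller's account: CNY 83521.96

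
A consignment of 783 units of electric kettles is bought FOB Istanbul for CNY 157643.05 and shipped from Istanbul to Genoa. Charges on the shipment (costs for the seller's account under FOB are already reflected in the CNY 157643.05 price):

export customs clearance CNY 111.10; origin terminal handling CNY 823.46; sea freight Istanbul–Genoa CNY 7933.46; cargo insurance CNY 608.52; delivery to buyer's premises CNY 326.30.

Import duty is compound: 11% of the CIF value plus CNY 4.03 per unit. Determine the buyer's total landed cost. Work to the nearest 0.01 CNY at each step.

FOB: the seller bears costs until goods are on board at the origin port; the buyer bears freight, insurance and all costs thereafter.
Already in the invoice (seller's account under FOB): export clearance, origin terminal — exclude.
CIF value = FOB price + freight + insurance = 157643.05 + 7933.46 + 608.52 = 166185.03
Ad valorem component: 166185.03 × 11% = 18280.35
Specific component: 783 × 4.03 = 3155.49
Import duty = 18280.35 + 3155.49 = 21435.84
Buyer bears: freight 7933.46 + insurance 608.52 + delivery 326.30 + duty 21435.84 = 30304.12
Landed cost = invoice 157643.05 + 30304.12 = 187947.17

Total landed cost: CNY 187947.17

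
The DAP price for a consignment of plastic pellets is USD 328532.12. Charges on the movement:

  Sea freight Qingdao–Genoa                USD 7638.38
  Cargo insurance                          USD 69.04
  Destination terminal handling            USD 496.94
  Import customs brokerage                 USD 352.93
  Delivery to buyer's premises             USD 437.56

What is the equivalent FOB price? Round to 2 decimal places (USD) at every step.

Not relevant to the conversion: brokerage — on the buyer under both terms; not part of either seller's price.
From DAP to FOB, the seller no longer bears: freight, insurance, destination terminal, delivery.
FOB price = 328532.12 − 7638.38 − 69.04 − 496.94 − 437.56 = 319890.20

FOB price: USD 319890.20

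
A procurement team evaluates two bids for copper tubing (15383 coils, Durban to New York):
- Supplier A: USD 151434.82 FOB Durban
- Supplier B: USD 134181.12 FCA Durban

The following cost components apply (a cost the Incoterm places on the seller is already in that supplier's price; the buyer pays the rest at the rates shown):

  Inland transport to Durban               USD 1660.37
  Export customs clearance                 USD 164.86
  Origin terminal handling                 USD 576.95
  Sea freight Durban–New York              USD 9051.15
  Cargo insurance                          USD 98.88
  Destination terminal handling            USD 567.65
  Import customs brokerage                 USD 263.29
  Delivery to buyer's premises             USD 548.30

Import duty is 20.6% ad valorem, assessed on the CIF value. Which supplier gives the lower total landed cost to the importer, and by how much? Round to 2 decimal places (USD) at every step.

Supplier A (FOB):
CIF value = FOB price + freight + insurance = 151434.82 + 9051.15 + 98.88 = 160584.85
Import duty = 160584.85 × 20.6% = 33080.48
Buyer bears (A): 9051.15 + 98.88 + 567.65 + 263.29 + 548.30 = 10529.27
Landed cost (A) = invoice 151434.82 + 10529.27 + duty 33080.48 = 195044.57
Supplier B (FCA):
CIF value = FCA price + origin terminal + freight + insurance = 134181.12 + 576.95 + 9051.15 + 98.88 = 143908.10
Import duty = 143908.10 × 20.6% = 29645.07
Buyer bears (B): 576.95 + 9051.15 + 98.88 + 567.65 + 263.29 + 548.30 = 11106.22
Landed cost (B) = invoice 134181.12 + 11106.22 + duty 29645.07 = 174932.41
Difference = |195044.57 − 174932.41| = 20112.16

Supplier B is cheaper by USD 20112.16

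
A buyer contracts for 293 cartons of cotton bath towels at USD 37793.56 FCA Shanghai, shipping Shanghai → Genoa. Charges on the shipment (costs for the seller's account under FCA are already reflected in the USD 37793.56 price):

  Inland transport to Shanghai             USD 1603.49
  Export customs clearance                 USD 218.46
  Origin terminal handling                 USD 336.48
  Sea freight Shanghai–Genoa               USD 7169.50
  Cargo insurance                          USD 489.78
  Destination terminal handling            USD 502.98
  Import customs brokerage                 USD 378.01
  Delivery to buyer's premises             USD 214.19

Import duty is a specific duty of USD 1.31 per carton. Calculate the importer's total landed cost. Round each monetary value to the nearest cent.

FCA: the seller delivers export-cleared goods to the carrier; the buyer bears costs from that point.
Already in the invoice (seller's account under FCA): inland to port, export clearance — exclude.
CIF value = FCA price + origin terminal + freight + insurance = 37793.56 + 336.48 + 7169.50 + 489.78 = 45789.32
Import duty = 293 × 1.31 = 383.83
Buyer bears: origin terminal 336.48 + freight 7169.50 + insurance 489.78 + destination terminal 502.98 + brokerage 378.01 + delivery 214.19 + duty 383.83 = 9474.77
Landed cost = invoice 37793.56 + 9474.77 = 47268.33

Total landed cost: USD 47268.33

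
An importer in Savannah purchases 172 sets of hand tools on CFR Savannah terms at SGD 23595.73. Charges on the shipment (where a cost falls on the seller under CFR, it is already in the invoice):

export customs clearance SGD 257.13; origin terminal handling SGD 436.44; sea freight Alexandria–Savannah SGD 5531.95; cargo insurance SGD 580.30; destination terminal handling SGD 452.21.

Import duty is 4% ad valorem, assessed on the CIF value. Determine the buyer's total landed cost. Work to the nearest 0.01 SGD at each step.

CFR: the seller pays costs through ocean freight to the destination port, but not insurance.
Already in the invoice (seller's account under CFR): export clearance, origin terminal, freight — exclude.
CIF value = CFR price + insurance = 23595.73 + 580.30 = 24176.03
Import duty = 24176.03 × 4% = 967.04
Buyer bears: insurance 580.30 + destination terminal 452.21 + duty 967.04 = 1999.55
Landed cost = invoice 23595.73 + 1999.55 = 25595.28

Total landed cost: SGD 25595.28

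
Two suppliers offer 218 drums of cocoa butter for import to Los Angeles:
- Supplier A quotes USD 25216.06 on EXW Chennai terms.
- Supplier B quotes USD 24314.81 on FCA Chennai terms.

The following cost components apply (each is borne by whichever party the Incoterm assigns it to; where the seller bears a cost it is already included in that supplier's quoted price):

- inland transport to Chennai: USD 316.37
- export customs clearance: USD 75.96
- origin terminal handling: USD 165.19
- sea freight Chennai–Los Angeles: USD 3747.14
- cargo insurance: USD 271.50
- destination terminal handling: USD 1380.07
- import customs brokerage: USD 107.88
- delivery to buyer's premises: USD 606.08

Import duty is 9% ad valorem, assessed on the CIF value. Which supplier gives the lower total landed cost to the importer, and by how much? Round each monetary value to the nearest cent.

Supplier A (EXW):
CIF value = EXW price + inland to port + export clearance + origin terminal + freight + insurance = 25216.06 + 316.37 + 75.96 + 165.19 + 3747.14 + 271.50 = 29792.22
Import duty = 29792.22 × 9% = 2681.30
Buyer bears (A): 316.37 + 75.96 + 165.19 + 3747.14 + 271.50 + 1380.07 + 107.88 + 606.08 = 6670.19
Landed cost (A) = invoice 25216.06 + 6670.19 + duty 2681.30 = 34567.55
Supplier B (FCA):
CIF value = FCA price + origin terminal + freight + insurance = 24314.81 + 165.19 + 3747.14 + 271.50 = 28498.64
Import duty = 28498.64 × 9% = 2564.88
Buyer bears (B): 165.19 + 3747.14 + 271.50 + 1380.07 + 107.88 + 606.08 = 6277.86
Landed cost (B) = invoice 24314.81 + 6277.86 + duty 2564.88 = 33157.55
Difference = |34567.55 − 33157.55| = 1410.00

Supplier B is cheaper by USD 1410.00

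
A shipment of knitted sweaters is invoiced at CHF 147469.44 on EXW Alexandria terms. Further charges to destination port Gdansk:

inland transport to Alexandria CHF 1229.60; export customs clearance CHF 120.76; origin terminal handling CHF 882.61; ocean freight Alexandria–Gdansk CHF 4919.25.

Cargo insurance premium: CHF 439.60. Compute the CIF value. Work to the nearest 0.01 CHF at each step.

CIF = EXW price + pre-shipment costs + freight + insurance
CIF = 147469.44 + 1229.60 + 120.76 + 882.61 + 4919.25 + 439.60 = 155061.26

CIF value: CHF 155061.26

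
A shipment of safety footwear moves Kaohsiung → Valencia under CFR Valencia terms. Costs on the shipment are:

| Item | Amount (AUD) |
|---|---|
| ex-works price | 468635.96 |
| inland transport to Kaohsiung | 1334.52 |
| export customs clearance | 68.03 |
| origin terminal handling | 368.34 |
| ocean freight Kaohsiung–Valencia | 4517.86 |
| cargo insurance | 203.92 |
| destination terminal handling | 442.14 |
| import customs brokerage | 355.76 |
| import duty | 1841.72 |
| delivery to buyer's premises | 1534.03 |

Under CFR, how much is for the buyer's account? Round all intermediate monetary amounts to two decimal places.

CFR: the seller pays costs through ocean freight to the destination port, but not insurance.
Seller's account: goods 468635.96 + inland to port 1334.52 + export clearance 68.03 + origin terminal 368.34 + freight 4517.86 = 474924.71
Buyer's account: insurance 203.92 + destination terminal 442.14 + brokerage 355.76 + duty 1841.72 + delivery 1534.03 = 4377.57

Buyer's account: AUD 4377.57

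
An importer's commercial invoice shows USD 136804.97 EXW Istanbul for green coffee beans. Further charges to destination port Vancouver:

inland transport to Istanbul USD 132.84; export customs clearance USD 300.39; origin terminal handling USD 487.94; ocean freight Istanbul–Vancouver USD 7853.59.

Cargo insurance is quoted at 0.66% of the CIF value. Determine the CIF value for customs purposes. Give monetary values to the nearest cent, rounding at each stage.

Let C be the CIF value. C = EXW price + pre-shipment costs + freight + 0.66% × C
C − 0.66% × C = 136804.97 + 132.84 + 300.39 + 487.94 + 7853.59
0.9934 × C = 145579.73
C = 145579.73 / 0.9934 = 146546.94
Insurance premium = 0.66% × 146546.94 = 967.21

CIF value: USD 146546.94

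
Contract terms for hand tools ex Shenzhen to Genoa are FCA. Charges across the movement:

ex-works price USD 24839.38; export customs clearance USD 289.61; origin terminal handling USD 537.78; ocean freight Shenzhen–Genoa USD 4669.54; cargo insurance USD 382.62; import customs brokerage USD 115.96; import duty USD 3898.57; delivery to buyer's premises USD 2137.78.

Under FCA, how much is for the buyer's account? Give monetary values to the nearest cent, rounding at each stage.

FCA: the seller delivers export-cleared goods to the carrier; the buyer bears costs from that point.
Seller's account: goods 24839.38 + export clearance 289.61 = 25128.99
Buyer's account: origin terminal 537.78 + freight 4669.54 + insurance 382.62 + brokerage 115.96 + duty 3898.57 + delivery 2137.78 = 11742.25

Buyer's account: USD 11742.25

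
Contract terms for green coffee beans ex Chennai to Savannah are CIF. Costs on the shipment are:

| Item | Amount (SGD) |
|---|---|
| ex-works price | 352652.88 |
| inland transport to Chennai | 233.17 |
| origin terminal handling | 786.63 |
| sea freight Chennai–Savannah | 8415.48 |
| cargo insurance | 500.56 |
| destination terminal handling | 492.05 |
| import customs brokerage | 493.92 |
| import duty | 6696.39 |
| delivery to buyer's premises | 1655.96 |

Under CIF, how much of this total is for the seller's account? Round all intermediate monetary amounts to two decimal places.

Seller's account: SGD 362588.72

CIF: the seller pays costs through ocean freight and marine insurance to the destination port.
Seller's account: goods 352652.88 + inland to port 233.17 + origin terminal 786.63 + freight 8415.48 + insurance 500.56 = 362588.72
Buyer's account: destination terminal 492.05 + brokerage 493.92 + duty 6696.39 + delivery 1655.96 = 9338.32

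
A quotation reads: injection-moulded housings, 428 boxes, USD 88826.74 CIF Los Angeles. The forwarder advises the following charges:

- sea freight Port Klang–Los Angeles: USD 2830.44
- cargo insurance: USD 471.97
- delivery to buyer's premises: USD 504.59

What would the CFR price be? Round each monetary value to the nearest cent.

Not relevant to the conversion: freight — on the seller under both CIF and CFR; already in the CIF price and stays in the CFR price. delivery — on the buyer under both terms; not part of either seller's price.
From CIF to CFR, the seller no longer bears: insurance.
CFR price = 88826.74 − 471.97 = 88354.77

CFR price: USD 88354.77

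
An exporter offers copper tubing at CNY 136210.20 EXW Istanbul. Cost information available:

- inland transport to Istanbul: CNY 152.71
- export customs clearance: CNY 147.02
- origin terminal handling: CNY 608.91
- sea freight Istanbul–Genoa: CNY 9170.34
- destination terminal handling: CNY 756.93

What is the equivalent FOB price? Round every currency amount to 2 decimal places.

Not relevant to the conversion: destination terminal, freight — on the buyer under both terms; not part of either seller's price.
From EXW to FOB, the seller additionally bears: inland to port, export clearance, origin terminal.
FOB price = 136210.20 + 152.71 + 147.02 + 608.91 = 137118.84

FOB price: CNY 137118.84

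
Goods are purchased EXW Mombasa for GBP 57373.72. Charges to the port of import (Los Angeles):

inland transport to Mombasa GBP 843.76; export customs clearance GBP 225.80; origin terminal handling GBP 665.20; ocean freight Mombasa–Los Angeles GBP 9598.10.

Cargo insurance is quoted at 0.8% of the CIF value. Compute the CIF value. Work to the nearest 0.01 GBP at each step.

Let C be the CIF value. C = EXW price + pre-shipment costs + freight + 0.8% × C
C − 0.8% × C = 57373.72 + 843.76 + 225.80 + 665.20 + 9598.10
0.992 × C = 68706.58
C = 68706.58 / 0.992 = 69260.67
Insurance premium = 0.8% × 69260.67 = 554.09

CIF value: GBP 69260.67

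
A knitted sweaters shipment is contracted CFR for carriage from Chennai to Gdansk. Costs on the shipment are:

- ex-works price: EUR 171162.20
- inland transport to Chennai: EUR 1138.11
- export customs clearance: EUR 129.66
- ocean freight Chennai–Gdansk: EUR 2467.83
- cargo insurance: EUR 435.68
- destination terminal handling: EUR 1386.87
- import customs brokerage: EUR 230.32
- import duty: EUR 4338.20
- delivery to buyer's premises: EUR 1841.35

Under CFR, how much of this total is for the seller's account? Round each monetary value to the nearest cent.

CFR: the seller pays costs through ocean freight to the destination port, but not insurance.
Seller's account: goods 171162.20 + inland to port 1138.11 + export clearance 129.66 + freight 2467.83 = 174897.80
Buyer's account: insurance 435.68 + destination terminal 1386.87 + brokerage 230.32 + duty 4338.20 + delivery 1841.35 = 8232.42

Seller's account: EUR 174897.80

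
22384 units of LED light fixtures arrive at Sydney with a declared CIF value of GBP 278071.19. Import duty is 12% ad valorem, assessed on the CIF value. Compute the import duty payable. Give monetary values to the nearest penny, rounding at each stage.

Import duty = 278071.19 × 12% = 33368.54

Import duty: GBP 33368.54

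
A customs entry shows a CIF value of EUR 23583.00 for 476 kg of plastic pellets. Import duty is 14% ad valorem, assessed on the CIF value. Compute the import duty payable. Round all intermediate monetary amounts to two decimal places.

Import duty: EUR 3301.62

Import duty = 23583.00 × 14% = 3301.62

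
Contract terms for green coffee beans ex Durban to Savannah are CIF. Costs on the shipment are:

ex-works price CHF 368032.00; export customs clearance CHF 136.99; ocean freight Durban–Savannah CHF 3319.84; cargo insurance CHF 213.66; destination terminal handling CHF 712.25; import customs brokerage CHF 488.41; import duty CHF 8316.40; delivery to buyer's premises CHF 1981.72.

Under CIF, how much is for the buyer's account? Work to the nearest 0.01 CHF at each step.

CIF: the seller pays costs through ocean freight and marine insurance to the destination port.
Seller's account: goods 368032.00 + export clearance 136.99 + freight 3319.84 + insurance 213.66 = 371702.49
Buyer's account: destination terminal 712.25 + brokerage 488.41 + duty 8316.40 + delivery 1981.72 = 11498.78

Buyer's account: CHF 11498.78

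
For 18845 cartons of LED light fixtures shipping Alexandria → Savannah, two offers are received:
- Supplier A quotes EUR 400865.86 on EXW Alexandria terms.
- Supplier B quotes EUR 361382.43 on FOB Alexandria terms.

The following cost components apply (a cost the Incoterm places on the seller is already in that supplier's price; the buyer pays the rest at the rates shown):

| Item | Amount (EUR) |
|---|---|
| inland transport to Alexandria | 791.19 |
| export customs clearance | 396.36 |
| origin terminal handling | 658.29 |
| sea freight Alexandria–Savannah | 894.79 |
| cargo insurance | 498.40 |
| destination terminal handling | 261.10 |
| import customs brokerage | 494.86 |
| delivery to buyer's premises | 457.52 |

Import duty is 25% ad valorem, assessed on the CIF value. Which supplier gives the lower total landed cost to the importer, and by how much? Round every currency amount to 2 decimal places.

Supplier A (EXW):
CIF value = EXW price + inland to port + export clearance + origin terminal + freight + insurance = 400865.86 + 791.19 + 396.36 + 658.29 + 894.79 + 498.40 = 404104.89
Import duty = 404104.89 × 25% = 101026.22
Buyer bears (A): 791.19 + 396.36 + 658.29 + 894.79 + 498.40 + 261.10 + 494.86 + 457.52 = 4452.51
Landed cost (A) = invoice 400865.86 + 4452.51 + duty 101026.22 = 506344.59
Supplier B (FOB):
CIF value = FOB price + freight + insurance = 361382.43 + 894.79 + 498.40 = 362775.62
Import duty = 362775.62 × 25% = 90693.91
Buyer bears (B): 894.79 + 498.40 + 261.10 + 494.86 + 457.52 = 2606.67
Landed cost (B) = invoice 361382.43 + 2606.67 + duty 90693.91 = 454683.01
Difference = |506344.59 − 454683.01| = 51661.58

Supplier B is cheaper by EUR 51661.58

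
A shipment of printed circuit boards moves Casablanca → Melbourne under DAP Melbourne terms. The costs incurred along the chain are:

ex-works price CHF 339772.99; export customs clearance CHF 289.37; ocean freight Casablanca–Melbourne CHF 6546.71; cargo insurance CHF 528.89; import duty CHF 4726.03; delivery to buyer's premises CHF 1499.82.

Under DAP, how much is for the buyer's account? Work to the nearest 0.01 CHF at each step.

Buyer's account: CHF 4726.03

DAP: the seller bears all costs to the named destination except import duty and clearance.
Seller's account: goods 339772.99 + export clearance 289.37 + freight 6546.71 + insurance 528.89 + delivery 1499.82 = 348637.78
Buyer's account: duty 4726.03 = 4726.03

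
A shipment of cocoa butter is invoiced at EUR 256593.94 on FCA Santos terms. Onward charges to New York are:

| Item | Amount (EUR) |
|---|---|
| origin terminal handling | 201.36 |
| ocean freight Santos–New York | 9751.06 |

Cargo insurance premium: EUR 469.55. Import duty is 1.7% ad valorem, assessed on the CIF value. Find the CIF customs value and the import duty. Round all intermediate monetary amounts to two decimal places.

CIF = FCA price + pre-shipment costs + freight + insurance
CIF = 256593.94 + 201.36 + 9751.06 + 469.55 = 267015.91
Import duty = 267015.91 × 1.7% = 4539.27

CIF value: EUR 267015.91; import duty: EUR 4539.27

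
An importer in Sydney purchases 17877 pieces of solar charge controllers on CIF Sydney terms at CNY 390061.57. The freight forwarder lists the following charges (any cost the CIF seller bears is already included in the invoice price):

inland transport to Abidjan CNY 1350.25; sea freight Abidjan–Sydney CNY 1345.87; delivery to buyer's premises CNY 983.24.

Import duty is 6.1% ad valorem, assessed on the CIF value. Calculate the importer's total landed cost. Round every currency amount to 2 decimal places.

CIF: the seller pays costs through ocean freight and marine insurance to the destination port.
Already in the invoice (seller's account under CIF): inland to port, freight — exclude.
The CIF price already equals the CIF value: 390061.57
Import duty = 390061.57 × 6.1% = 23793.76
Buyer bears: delivery 983.24 + duty 23793.76 = 24777.00
Landed cost = invoice 390061.57 + 24777.00 = 414838.57

Total landed cost: CNY 414838.57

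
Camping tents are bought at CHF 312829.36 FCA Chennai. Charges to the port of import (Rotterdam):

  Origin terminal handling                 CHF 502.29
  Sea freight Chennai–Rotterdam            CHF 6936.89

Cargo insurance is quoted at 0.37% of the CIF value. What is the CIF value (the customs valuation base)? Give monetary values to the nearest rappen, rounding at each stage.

CIF value: CHF 321457.93

Let C be the CIF value. C = FCA price + pre-shipment costs + freight + 0.37% × C
C − 0.37% × C = 312829.36 + 502.29 + 6936.89
0.9963 × C = 320268.54
C = 320268.54 / 0.9963 = 321457.93
Insurance premium = 0.37% × 321457.93 = 1189.39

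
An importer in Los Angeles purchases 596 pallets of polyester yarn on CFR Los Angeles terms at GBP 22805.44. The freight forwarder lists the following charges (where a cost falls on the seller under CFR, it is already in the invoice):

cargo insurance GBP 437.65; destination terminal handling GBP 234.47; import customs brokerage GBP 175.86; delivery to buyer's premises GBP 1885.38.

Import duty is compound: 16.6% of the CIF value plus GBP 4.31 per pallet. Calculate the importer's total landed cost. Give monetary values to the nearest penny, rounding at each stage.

Total landed cost: GBP 31965.91

CFR: the seller pays costs through ocean freight to the destination port, but not insurance.
CIF value = CFR price + insurance = 22805.44 + 437.65 = 23243.09
Ad valorem component: 23243.09 × 16.6% = 3858.35
Specific component: 596 × 4.31 = 2568.76
Import duty = 3858.35 + 2568.76 = 6427.11
Buyer bears: insurance 437.65 + destination terminal 234.47 + brokerage 175.86 + delivery 1885.38 + duty 6427.11 = 9160.47
Landed cost = invoice 22805.44 + 9160.47 = 31965.91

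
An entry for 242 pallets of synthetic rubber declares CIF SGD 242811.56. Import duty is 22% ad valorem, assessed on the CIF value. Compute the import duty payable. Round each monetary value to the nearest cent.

Import duty = 242811.56 × 22% = 53418.54

Import duty: SGD 53418.54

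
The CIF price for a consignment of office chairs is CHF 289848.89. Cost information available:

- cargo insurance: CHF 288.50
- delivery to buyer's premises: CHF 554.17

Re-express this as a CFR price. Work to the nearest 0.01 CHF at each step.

Not relevant to the conversion: delivery — on the buyer under both terms; not part of either seller's price.
From CIF to CFR, the seller no longer bears: insurance.
CFR price = 289848.89 − 288.50 = 289560.39

CFR price: CHF 289560.39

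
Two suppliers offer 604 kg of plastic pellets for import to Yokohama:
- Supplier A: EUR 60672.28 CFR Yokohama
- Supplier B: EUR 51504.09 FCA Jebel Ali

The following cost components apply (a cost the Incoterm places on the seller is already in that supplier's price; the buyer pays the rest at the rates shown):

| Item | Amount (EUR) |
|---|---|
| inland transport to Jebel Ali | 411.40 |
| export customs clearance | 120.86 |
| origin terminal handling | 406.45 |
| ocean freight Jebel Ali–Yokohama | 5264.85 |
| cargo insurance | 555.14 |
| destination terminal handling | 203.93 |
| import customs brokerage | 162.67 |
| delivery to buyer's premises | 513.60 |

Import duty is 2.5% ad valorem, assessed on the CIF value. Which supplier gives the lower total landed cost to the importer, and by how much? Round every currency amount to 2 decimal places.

Supplier A (CFR):
CIF value = CFR price + insurance = 60672.28 + 555.14 = 61227.42
Import duty = 61227.42 × 2.5% = 1530.69
Buyer bears (A): 555.14 + 203.93 + 162.67 + 513.60 = 1435.34
Landed cost (A) = invoice 60672.28 + 1435.34 + duty 1530.69 = 63638.31
Supplier B (FCA):
CIF value = FCA price + origin terminal + freight + insurance = 51504.09 + 406.45 + 5264.85 + 555.14 = 57730.53
Import duty = 57730.53 × 2.5% = 1443.26
Buyer bears (B): 406.45 + 5264.85 + 555.14 + 203.93 + 162.67 + 513.60 = 7106.64
Landed cost (B) = invoice 51504.09 + 7106.64 + duty 1443.26 = 60053.99
Difference = |63638.31 − 60053.99| = 3584.32

Supplier B is cheaper by EUR 3584.32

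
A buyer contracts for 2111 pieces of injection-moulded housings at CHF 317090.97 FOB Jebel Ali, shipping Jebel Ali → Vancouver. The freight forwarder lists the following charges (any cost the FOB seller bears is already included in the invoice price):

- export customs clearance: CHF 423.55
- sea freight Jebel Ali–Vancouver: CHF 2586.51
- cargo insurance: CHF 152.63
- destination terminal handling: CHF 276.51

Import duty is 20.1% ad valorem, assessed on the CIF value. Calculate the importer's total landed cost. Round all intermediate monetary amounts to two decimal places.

Total landed cost: CHF 384392.47

FOB: the seller bears costs until goods are on board at the origin port; the buyer bears freight, insurance and all costs thereafter.
Already in the invoice (seller's account under FOB): export clearance — exclude.
CIF value = FOB price + freight + insurance = 317090.97 + 2586.51 + 152.63 = 319830.11
Import duty = 319830.11 × 20.1% = 64285.85
Buyer bears: freight 2586.51 + insurance 152.63 + destination terminal 276.51 + duty 64285.85 = 67301.50
Landed cost = invoice 317090.97 + 67301.50 = 384392.47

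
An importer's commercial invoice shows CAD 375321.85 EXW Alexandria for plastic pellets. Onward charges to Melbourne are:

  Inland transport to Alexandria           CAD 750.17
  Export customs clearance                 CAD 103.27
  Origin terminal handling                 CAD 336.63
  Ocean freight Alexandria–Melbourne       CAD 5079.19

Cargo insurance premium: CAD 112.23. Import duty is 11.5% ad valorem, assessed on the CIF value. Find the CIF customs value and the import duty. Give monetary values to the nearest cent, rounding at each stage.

CIF value: CAD 381703.34; import duty: CAD 43895.88

CIF = EXW price + pre-shipment costs + freight + insurance
CIF = 375321.85 + 750.17 + 103.27 + 336.63 + 5079.19 + 112.23 = 381703.34
Import duty = 381703.34 × 11.5% = 43895.88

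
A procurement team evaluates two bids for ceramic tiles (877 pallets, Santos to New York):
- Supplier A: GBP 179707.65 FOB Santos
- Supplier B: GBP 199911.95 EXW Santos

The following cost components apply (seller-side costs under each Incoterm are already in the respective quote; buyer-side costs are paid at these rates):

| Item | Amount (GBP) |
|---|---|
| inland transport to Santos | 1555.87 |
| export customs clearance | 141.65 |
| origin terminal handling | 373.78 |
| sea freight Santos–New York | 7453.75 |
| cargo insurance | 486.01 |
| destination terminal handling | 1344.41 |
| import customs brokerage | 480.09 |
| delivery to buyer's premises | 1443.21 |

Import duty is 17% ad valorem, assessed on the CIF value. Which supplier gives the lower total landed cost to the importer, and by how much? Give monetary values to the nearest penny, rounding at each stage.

Supplier A is cheaper by GBP 26062.45

Supplier A (FOB):
CIF value = FOB price + freight + insurance = 179707.65 + 7453.75 + 486.01 = 187647.41
Import duty = 187647.41 × 17% = 31900.06
Buyer bears (A): 7453.75 + 486.01 + 1344.41 + 480.09 + 1443.21 = 11207.47
Landed cost (A) = invoice 179707.65 + 11207.47 + duty 31900.06 = 222815.18
Supplier B (EXW):
CIF value = EXW price + inland to port + export clearance + origin terminal + freight + insurance = 199911.95 + 1555.87 + 141.65 + 373.78 + 7453.75 + 486.01 = 209923.01
Import duty = 209923.01 × 17% = 35686.91
Buyer bears (B): 1555.87 + 141.65 + 373.78 + 7453.75 + 486.01 + 1344.41 + 480.09 + 1443.21 = 13278.77
Landed cost (B) = invoice 199911.95 + 13278.77 + duty 35686.91 = 248877.63
Difference = |222815.18 − 248877.63| = 26062.45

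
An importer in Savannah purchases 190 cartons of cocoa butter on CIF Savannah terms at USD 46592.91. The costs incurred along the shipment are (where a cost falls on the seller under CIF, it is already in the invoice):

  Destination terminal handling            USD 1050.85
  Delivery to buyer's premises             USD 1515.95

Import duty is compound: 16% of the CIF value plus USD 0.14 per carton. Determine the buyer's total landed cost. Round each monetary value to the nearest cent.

CIF: the seller pays costs through ocean freight and marine insurance to the destination port.
The CIF price already equals the CIF value: 46592.91
Ad valorem component: 46592.91 × 16% = 7454.87
Specific component: 190 × 0.14 = 26.60
Import duty = 7454.87 + 26.60 = 7481.47
Buyer bears: destination terminal 1050.85 + delivery 1515.95 + duty 7481.47 = 10048.27
Landed cost = invoice 46592.91 + 10048.27 = 56641.18

Total landed cost: USD 56641.18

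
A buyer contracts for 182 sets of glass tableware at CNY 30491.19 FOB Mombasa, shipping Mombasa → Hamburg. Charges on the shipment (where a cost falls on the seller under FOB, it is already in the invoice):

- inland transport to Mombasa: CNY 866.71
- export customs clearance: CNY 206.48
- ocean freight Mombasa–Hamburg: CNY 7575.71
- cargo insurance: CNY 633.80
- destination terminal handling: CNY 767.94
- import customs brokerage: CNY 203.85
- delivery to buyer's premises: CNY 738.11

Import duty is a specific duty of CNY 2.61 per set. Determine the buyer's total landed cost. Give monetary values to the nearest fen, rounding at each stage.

Total landed cost: CNY 40885.62

FOB: the seller bears costs until goods are on board at the origin port; the buyer bears freight, insurance and all costs thereafter.
Already in the invoice (seller's account under FOB): inland to port, export clearance — exclude.
CIF value = FOB price + freight + insurance = 30491.19 + 7575.71 + 633.80 = 38700.70
Import duty = 182 × 2.61 = 475.02
Buyer bears: freight 7575.71 + insurance 633.80 + destination terminal 767.94 + brokerage 203.85 + delivery 738.11 + duty 475.02 = 10394.43
Landed cost = invoice 30491.19 + 10394.43 = 40885.62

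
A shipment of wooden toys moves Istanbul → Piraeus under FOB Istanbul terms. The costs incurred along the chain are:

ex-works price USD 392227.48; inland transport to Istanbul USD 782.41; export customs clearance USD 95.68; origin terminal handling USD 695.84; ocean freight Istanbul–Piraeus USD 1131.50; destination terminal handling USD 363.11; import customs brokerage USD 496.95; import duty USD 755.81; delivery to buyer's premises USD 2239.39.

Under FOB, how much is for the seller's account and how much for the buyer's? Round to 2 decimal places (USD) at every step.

FOB: the seller bears costs until goods are on board at the origin port; the buyer bears freight, insurance and all costs thereafter.
Seller's account: goods 392227.48 + inland to port 782.41 + export clearance 95.68 + origin terminal 695.84 = 393801.41
Buyer's account: freight 1131.50 + destination terminal 363.11 + brokerage 496.95 + duty 755.81 + delivery 2239.39 = 4986.76

Seller: USD 393801.41; buyer: USD 4986.76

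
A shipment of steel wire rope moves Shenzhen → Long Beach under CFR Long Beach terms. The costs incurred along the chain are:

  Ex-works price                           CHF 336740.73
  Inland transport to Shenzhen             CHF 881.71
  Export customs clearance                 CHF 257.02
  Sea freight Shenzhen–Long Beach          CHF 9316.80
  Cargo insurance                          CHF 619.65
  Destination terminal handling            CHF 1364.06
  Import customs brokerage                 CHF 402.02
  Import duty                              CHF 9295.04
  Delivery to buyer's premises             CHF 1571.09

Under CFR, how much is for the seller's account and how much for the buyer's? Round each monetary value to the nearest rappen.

CFR: the seller pays costs through ocean freight to the destination port, but not insurance.
Seller's account: goods 336740.73 + inland to port 881.71 + export clearance 257.02 + freight 9316.80 = 347196.26
Buyer's account: insurance 619.65 + destination terminal 1364.06 + brokerage 402.02 + duty 9295.04 + delivery 1571.09 = 13251.86

Seller: CHF 347196.26; buyer: CHF 13251.86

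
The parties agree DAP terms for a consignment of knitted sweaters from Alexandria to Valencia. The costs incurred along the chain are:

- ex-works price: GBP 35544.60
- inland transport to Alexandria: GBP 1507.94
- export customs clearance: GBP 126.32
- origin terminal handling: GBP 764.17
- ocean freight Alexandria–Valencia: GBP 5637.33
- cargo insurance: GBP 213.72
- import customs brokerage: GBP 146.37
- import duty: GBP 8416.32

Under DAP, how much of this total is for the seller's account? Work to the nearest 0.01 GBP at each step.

Seller's account: GBP 43794.08

DAP: the seller bears all costs to the named destination except import duty and clearance.
Seller's account: goods 35544.60 + inland to port 1507.94 + export clearance 126.32 + origin terminal 764.17 + freight 5637.33 + insurance 213.72 = 43794.08
Buyer's account: brokerage 146.37 + duty 8416.32 = 8562.69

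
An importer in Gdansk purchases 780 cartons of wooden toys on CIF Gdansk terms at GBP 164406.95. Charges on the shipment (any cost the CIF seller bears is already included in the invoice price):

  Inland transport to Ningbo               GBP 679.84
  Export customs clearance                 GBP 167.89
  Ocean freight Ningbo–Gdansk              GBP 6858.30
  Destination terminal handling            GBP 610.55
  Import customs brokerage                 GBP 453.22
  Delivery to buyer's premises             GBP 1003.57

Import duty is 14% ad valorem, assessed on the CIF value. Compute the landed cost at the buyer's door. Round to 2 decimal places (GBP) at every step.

CIF: the seller pays costs through ocean freight and marine insurance to the destination port.
Already in the invoice (seller's account under CIF): inland to port, export clearance, freight — exclude.
The CIF price already equals the CIF value: 164406.95
Import duty = 164406.95 × 14% = 23016.97
Buyer bears: destination terminal 610.55 + brokerage 453.22 + delivery 1003.57 + duty 23016.97 = 25084.31
Landed cost = invoice 164406.95 + 25084.31 = 189491.26

Total landed cost: GBP 189491.26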